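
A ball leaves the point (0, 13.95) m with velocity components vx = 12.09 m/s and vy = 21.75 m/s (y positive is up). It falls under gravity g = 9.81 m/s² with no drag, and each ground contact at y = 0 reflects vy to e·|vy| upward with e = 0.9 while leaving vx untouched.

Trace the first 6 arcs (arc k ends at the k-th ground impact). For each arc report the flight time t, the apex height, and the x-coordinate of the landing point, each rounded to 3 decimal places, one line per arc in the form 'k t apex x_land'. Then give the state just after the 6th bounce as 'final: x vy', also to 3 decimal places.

1 5.003 38.061 60.483
2 5.014 30.830 121.104
3 4.513 24.972 175.662
4 4.061 20.227 224.765
5 3.655 16.384 268.958
6 3.290 13.271 308.731
final: 308.731 14.523

Arc 1: start y=13.950, vy=21.750 → t=5.003, apex=38.061, x_land=60.483, impact vy=-27.327
  bounce: vy ← 0.9·27.327 = 24.594
Arc 2: start y=0.000, vy=24.594 → t=5.014, apex=30.830, x_land=121.104, impact vy=-24.594
  bounce: vy ← 0.9·24.594 = 22.135
Arc 3: start y=0.000, vy=22.135 → t=4.513, apex=24.972, x_land=175.662, impact vy=-22.135
  bounce: vy ← 0.9·22.135 = 19.921
Arc 4: start y=0.000, vy=19.921 → t=4.061, apex=20.227, x_land=224.765, impact vy=-19.921
  bounce: vy ← 0.9·19.921 = 17.929
Arc 5: start y=0.000, vy=17.929 → t=3.655, apex=16.384, x_land=268.958, impact vy=-17.929
  bounce: vy ← 0.9·17.929 = 16.136
Arc 6: start y=0.000, vy=16.136 → t=3.290, apex=13.271, x_land=308.731, impact vy=-16.136
  bounce: vy ← 0.9·16.136 = 14.523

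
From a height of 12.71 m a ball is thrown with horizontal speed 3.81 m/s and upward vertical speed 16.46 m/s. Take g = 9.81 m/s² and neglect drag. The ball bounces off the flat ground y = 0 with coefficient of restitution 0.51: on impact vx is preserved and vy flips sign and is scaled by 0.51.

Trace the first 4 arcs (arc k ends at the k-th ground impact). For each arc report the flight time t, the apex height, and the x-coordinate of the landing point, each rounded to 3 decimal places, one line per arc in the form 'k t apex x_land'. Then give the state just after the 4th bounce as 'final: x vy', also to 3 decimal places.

1 4.003 26.519 15.252
2 2.372 6.898 24.288
3 1.210 1.794 28.896
4 0.617 0.467 31.247
final: 31.247 1.543

Arc 1: start y=12.710, vy=16.460 → t=4.003, apex=26.519, x_land=15.252, impact vy=-22.810
  bounce: vy ← 0.51·22.810 = 11.633
Arc 2: start y=0.000, vy=11.633 → t=2.372, apex=6.898, x_land=24.288, impact vy=-11.633
  bounce: vy ← 0.51·11.633 = 5.933
Arc 3: start y=0.000, vy=5.933 → t=1.210, apex=1.794, x_land=28.896, impact vy=-5.933
  bounce: vy ← 0.51·5.933 = 3.026
Arc 4: start y=0.000, vy=3.026 → t=0.617, apex=0.467, x_land=31.247, impact vy=-3.026
  bounce: vy ← 0.51·3.026 = 1.543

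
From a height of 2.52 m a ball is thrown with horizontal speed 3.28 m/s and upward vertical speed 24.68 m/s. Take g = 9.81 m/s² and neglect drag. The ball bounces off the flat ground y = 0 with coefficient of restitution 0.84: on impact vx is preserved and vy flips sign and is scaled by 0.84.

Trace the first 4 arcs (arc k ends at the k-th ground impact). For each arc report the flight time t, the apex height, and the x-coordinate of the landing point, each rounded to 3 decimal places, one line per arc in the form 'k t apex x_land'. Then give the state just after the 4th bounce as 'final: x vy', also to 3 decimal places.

Arc 1: start y=2.520, vy=24.680 → t=5.132, apex=33.565, x_land=16.832, impact vy=-25.662
  bounce: vy ← 0.84·25.662 = 21.556
Arc 2: start y=0.000, vy=21.556 → t=4.395, apex=23.683, x_land=31.247, impact vy=-21.556
  bounce: vy ← 0.84·21.556 = 18.107
Arc 3: start y=0.000, vy=18.107 → t=3.692, apex=16.711, x_land=43.355, impact vy=-18.107
  bounce: vy ← 0.84·18.107 = 15.210
Arc 4: start y=0.000, vy=15.210 → t=3.101, apex=11.791, x_land=53.526, impact vy=-15.210
  bounce: vy ← 0.84·15.210 = 12.776

1 5.132 33.565 16.832
2 4.395 23.683 31.247
3 3.692 16.711 43.355
4 3.101 11.791 53.526
final: 53.526 12.776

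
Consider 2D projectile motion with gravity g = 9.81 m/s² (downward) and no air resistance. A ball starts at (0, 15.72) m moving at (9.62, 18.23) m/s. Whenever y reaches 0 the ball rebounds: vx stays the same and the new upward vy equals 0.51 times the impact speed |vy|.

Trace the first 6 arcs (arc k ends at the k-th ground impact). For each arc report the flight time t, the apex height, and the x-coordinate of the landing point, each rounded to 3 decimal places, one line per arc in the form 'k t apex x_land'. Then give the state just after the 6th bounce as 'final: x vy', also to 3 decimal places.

1 4.439 32.658 42.700
2 2.632 8.494 68.019
3 1.342 2.209 80.932
4 0.685 0.575 87.518
5 0.349 0.149 90.876
6 0.178 0.039 92.589
final: 92.589 0.445

Arc 1: start y=15.720, vy=18.230 → t=4.439, apex=32.658, x_land=42.700, impact vy=-25.313
  bounce: vy ← 0.51·25.313 = 12.910
Arc 2: start y=0.000, vy=12.910 → t=2.632, apex=8.494, x_land=68.019, impact vy=-12.910
  bounce: vy ← 0.51·12.910 = 6.584
Arc 3: start y=0.000, vy=6.584 → t=1.342, apex=2.209, x_land=80.932, impact vy=-6.584
  bounce: vy ← 0.51·6.584 = 3.358
Arc 4: start y=0.000, vy=3.358 → t=0.685, apex=0.575, x_land=87.518, impact vy=-3.358
  bounce: vy ← 0.51·3.358 = 1.712
Arc 5: start y=0.000, vy=1.712 → t=0.349, apex=0.149, x_land=90.876, impact vy=-1.712
  bounce: vy ← 0.51·1.712 = 0.873
Arc 6: start y=0.000, vy=0.873 → t=0.178, apex=0.039, x_land=92.589, impact vy=-0.873
  bounce: vy ← 0.51·0.873 = 0.445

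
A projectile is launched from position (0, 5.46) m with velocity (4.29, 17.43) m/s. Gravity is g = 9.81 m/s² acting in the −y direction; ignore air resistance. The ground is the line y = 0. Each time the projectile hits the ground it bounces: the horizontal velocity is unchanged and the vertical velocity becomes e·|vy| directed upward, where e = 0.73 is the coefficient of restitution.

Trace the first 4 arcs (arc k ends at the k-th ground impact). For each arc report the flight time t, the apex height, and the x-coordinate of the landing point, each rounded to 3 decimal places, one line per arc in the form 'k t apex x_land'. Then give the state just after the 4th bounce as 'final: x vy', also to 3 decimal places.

Arc 1: start y=5.460, vy=17.430 → t=3.843, apex=20.944, x_land=16.487, impact vy=-20.271
  bounce: vy ← 0.73·20.271 = 14.798
Arc 2: start y=0.000, vy=14.798 → t=3.017, apex=11.161, x_land=29.430, impact vy=-14.798
  bounce: vy ← 0.73·14.798 = 10.803
Arc 3: start y=0.000, vy=10.803 → t=2.202, apex=5.948, x_land=38.878, impact vy=-10.803
  bounce: vy ← 0.73·10.803 = 7.886
Arc 4: start y=0.000, vy=7.886 → t=1.608, apex=3.170, x_land=45.775, impact vy=-7.886
  bounce: vy ← 0.73·7.886 = 5.757

1 3.843 20.944 16.487
2 3.017 11.161 29.430
3 2.202 5.948 38.878
4 1.608 3.170 45.775
final: 45.775 5.757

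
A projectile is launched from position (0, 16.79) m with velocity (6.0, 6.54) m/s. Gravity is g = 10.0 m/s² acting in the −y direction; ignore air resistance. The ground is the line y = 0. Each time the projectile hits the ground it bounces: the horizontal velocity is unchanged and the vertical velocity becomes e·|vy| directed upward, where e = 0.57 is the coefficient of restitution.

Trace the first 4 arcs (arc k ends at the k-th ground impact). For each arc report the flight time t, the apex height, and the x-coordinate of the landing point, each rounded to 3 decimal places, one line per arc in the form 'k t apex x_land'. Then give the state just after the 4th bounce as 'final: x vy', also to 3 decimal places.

Arc 1: start y=16.790, vy=6.540 → t=2.600, apex=18.929, x_land=15.598, impact vy=-19.457
  bounce: vy ← 0.57·19.457 = 11.090
Arc 2: start y=0.000, vy=11.090 → t=2.218, apex=6.150, x_land=28.907, impact vy=-11.090
  bounce: vy ← 0.57·11.090 = 6.322
Arc 3: start y=0.000, vy=6.322 → t=1.264, apex=1.998, x_land=36.493, impact vy=-6.322
  bounce: vy ← 0.57·6.322 = 3.603
Arc 4: start y=0.000, vy=3.603 → t=0.721, apex=0.649, x_land=40.816, impact vy=-3.603
  bounce: vy ← 0.57·3.603 = 2.054

1 2.600 18.929 15.598
2 2.218 6.150 28.907
3 1.264 1.998 36.493
4 0.721 0.649 40.816
final: 40.816 2.054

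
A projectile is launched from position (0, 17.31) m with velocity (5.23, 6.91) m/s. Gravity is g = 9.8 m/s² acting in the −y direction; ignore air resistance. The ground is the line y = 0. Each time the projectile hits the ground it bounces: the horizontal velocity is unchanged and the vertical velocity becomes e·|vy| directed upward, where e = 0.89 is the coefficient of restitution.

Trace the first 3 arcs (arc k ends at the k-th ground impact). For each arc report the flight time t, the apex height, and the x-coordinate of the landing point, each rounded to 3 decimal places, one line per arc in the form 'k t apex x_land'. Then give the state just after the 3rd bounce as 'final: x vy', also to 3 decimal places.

1 2.713 19.746 14.187
2 3.573 15.641 32.875
3 3.180 12.389 49.507
final: 49.507 13.869

Arc 1: start y=17.310, vy=6.910 → t=2.713, apex=19.746, x_land=14.187, impact vy=-19.673
  bounce: vy ← 0.89·19.673 = 17.509
Arc 2: start y=0.000, vy=17.509 → t=3.573, apex=15.641, x_land=32.875, impact vy=-17.509
  bounce: vy ← 0.89·17.509 = 15.583
Arc 3: start y=0.000, vy=15.583 → t=3.180, apex=12.389, x_land=49.507, impact vy=-15.583
  bounce: vy ← 0.89·15.583 = 13.869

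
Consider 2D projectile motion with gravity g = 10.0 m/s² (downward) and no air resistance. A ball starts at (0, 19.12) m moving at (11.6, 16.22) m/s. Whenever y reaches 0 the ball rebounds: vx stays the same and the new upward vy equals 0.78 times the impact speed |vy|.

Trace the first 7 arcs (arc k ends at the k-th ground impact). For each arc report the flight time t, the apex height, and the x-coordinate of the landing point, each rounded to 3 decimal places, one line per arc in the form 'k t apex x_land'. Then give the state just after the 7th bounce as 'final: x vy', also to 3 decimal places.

1 4.163 32.274 48.287
2 3.963 19.636 94.262
3 3.091 11.946 130.123
4 2.411 7.268 158.095
5 1.881 4.422 179.912
6 1.467 2.690 196.930
7 1.144 1.637 210.204
final: 210.204 4.463

Arc 1: start y=19.120, vy=16.220 → t=4.163, apex=32.274, x_land=48.287, impact vy=-25.406
  bounce: vy ← 0.78·25.406 = 19.817
Arc 2: start y=0.000, vy=19.817 → t=3.963, apex=19.636, x_land=94.262, impact vy=-19.817
  bounce: vy ← 0.78·19.817 = 15.457
Arc 3: start y=0.000, vy=15.457 → t=3.091, apex=11.946, x_land=130.123, impact vy=-15.457
  bounce: vy ← 0.78·15.457 = 12.057
Arc 4: start y=0.000, vy=12.057 → t=2.411, apex=7.268, x_land=158.095, impact vy=-12.057
  bounce: vy ← 0.78·12.057 = 9.404
Arc 5: start y=0.000, vy=9.404 → t=1.881, apex=4.422, x_land=179.912, impact vy=-9.404
  bounce: vy ← 0.78·9.404 = 7.335
Arc 6: start y=0.000, vy=7.335 → t=1.467, apex=2.690, x_land=196.930, impact vy=-7.335
  bounce: vy ← 0.78·7.335 = 5.722
Arc 7: start y=0.000, vy=5.722 → t=1.144, apex=1.637, x_land=210.204, impact vy=-5.722
  bounce: vy ← 0.78·5.722 = 4.463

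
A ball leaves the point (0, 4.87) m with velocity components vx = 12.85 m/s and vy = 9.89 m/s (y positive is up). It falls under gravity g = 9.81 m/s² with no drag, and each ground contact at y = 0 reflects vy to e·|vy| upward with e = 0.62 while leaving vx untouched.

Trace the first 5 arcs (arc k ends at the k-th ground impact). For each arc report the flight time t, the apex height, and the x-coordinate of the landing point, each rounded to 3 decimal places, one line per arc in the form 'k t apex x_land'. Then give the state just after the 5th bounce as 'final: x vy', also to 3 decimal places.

1 2.426 9.855 31.169
2 1.758 3.788 53.755
3 1.090 1.456 67.759
4 0.676 0.560 76.441
5 0.419 0.215 81.824
final: 81.824 1.274

Arc 1: start y=4.870, vy=9.890 → t=2.426, apex=9.855, x_land=31.169, impact vy=-13.905
  bounce: vy ← 0.62·13.905 = 8.621
Arc 2: start y=0.000, vy=8.621 → t=1.758, apex=3.788, x_land=53.755, impact vy=-8.621
  bounce: vy ← 0.62·8.621 = 5.345
Arc 3: start y=0.000, vy=5.345 → t=1.090, apex=1.456, x_land=67.759, impact vy=-5.345
  bounce: vy ← 0.62·5.345 = 3.314
Arc 4: start y=0.000, vy=3.314 → t=0.676, apex=0.560, x_land=76.441, impact vy=-3.314
  bounce: vy ← 0.62·3.314 = 2.055
Arc 5: start y=0.000, vy=2.055 → t=0.419, apex=0.215, x_land=81.824, impact vy=-2.055
  bounce: vy ← 0.62·2.055 = 1.274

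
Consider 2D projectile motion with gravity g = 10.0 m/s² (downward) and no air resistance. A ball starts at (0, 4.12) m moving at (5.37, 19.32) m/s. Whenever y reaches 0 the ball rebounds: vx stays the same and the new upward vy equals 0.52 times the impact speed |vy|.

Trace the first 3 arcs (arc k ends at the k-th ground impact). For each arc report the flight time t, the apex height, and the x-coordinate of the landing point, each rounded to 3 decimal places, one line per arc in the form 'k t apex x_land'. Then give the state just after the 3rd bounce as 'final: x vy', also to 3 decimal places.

1 4.067 22.783 21.838
2 2.220 6.161 33.759
3 1.154 1.666 39.958
final: 39.958 3.001

Arc 1: start y=4.120, vy=19.320 → t=4.067, apex=22.783, x_land=21.838, impact vy=-21.346
  bounce: vy ← 0.52·21.346 = 11.100
Arc 2: start y=0.000, vy=11.100 → t=2.220, apex=6.161, x_land=33.759, impact vy=-11.100
  bounce: vy ← 0.52·11.100 = 5.772
Arc 3: start y=0.000, vy=5.772 → t=1.154, apex=1.666, x_land=39.958, impact vy=-5.772
  bounce: vy ← 0.52·5.772 = 3.001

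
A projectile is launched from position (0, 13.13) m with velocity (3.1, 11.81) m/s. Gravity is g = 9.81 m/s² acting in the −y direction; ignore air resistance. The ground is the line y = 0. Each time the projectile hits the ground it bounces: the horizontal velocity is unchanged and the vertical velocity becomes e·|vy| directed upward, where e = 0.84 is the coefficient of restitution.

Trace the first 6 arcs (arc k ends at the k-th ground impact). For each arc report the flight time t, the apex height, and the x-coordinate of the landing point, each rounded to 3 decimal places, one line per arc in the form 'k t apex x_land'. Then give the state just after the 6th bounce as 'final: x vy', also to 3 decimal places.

1 3.235 20.239 10.029
2 3.413 14.281 20.608
3 2.867 10.076 29.494
4 2.408 7.110 36.959
5 2.023 5.017 43.229
6 1.699 3.540 48.496
final: 48.496 7.000

Arc 1: start y=13.130, vy=11.810 → t=3.235, apex=20.239, x_land=10.029, impact vy=-19.927
  bounce: vy ← 0.84·19.927 = 16.739
Arc 2: start y=0.000, vy=16.739 → t=3.413, apex=14.281, x_land=20.608, impact vy=-16.739
  bounce: vy ← 0.84·16.739 = 14.061
Arc 3: start y=0.000, vy=14.061 → t=2.867, apex=10.076, x_land=29.494, impact vy=-14.061
  bounce: vy ← 0.84·14.061 = 11.811
Arc 4: start y=0.000, vy=11.811 → t=2.408, apex=7.110, x_land=36.959, impact vy=-11.811
  bounce: vy ← 0.84·11.811 = 9.921
Arc 5: start y=0.000, vy=9.921 → t=2.023, apex=5.017, x_land=43.229, impact vy=-9.921
  bounce: vy ← 0.84·9.921 = 8.334
Arc 6: start y=0.000, vy=8.334 → t=1.699, apex=3.540, x_land=48.496, impact vy=-8.334
  bounce: vy ← 0.84·8.334 = 7.000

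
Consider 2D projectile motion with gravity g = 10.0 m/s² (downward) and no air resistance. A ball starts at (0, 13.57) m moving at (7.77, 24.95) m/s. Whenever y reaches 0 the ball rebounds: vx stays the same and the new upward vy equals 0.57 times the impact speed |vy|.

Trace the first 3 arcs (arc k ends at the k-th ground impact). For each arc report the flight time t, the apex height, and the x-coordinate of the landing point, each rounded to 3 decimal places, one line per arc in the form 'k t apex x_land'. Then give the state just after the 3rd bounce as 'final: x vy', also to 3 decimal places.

1 5.485 44.695 42.617
2 3.408 14.521 69.100
3 1.943 4.718 84.196
final: 84.196 5.537

Arc 1: start y=13.570, vy=24.950 → t=5.485, apex=44.695, x_land=42.617, impact vy=-29.898
  bounce: vy ← 0.57·29.898 = 17.042
Arc 2: start y=0.000, vy=17.042 → t=3.408, apex=14.521, x_land=69.100, impact vy=-17.042
  bounce: vy ← 0.57·17.042 = 9.714
Arc 3: start y=0.000, vy=9.714 → t=1.943, apex=4.718, x_land=84.196, impact vy=-9.714
  bounce: vy ← 0.57·9.714 = 5.537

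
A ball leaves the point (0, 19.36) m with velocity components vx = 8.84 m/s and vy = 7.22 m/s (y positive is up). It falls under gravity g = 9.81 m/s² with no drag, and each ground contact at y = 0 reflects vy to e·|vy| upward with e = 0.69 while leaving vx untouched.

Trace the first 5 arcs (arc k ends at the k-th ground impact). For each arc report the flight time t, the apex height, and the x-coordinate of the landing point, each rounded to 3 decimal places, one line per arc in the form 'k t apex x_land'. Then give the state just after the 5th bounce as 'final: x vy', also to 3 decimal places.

Arc 1: start y=19.360, vy=7.220 → t=2.855, apex=22.017, x_land=25.235, impact vy=-20.784
  bounce: vy ← 0.69·20.784 = 14.341
Arc 2: start y=0.000, vy=14.341 → t=2.924, apex=10.482, x_land=51.081, impact vy=-14.341
  bounce: vy ← 0.69·14.341 = 9.895
Arc 3: start y=0.000, vy=9.895 → t=2.017, apex=4.991, x_land=68.914, impact vy=-9.895
  bounce: vy ← 0.69·9.895 = 6.828
Arc 4: start y=0.000, vy=6.828 → t=1.392, apex=2.376, x_land=81.220, impact vy=-6.828
  bounce: vy ← 0.69·6.828 = 4.711
Arc 5: start y=0.000, vy=4.711 → t=0.960, apex=1.131, x_land=89.710, impact vy=-4.711
  bounce: vy ← 0.69·4.711 = 3.251

1 2.855 22.017 25.235
2 2.924 10.482 51.081
3 2.017 4.991 68.914
4 1.392 2.376 81.220
5 0.960 1.131 89.710
final: 89.710 3.251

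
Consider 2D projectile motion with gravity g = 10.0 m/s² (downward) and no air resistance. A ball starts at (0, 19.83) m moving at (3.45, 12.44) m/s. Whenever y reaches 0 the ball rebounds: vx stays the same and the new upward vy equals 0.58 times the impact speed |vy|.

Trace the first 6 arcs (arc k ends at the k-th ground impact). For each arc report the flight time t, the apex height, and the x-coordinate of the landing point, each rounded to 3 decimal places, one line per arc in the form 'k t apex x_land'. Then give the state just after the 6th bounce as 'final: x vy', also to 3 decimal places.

1 3.592 27.568 12.393
2 2.724 9.274 21.790
3 1.580 3.120 27.240
4 0.916 1.049 30.401
5 0.531 0.353 32.235
6 0.308 0.119 33.298
final: 33.298 0.894

Arc 1: start y=19.830, vy=12.440 → t=3.592, apex=27.568, x_land=12.393, impact vy=-23.481
  bounce: vy ← 0.58·23.481 = 13.619
Arc 2: start y=0.000, vy=13.619 → t=2.724, apex=9.274, x_land=21.790, impact vy=-13.619
  bounce: vy ← 0.58·13.619 = 7.899
Arc 3: start y=0.000, vy=7.899 → t=1.580, apex=3.120, x_land=27.240, impact vy=-7.899
  bounce: vy ← 0.58·7.899 = 4.581
Arc 4: start y=0.000, vy=4.581 → t=0.916, apex=1.049, x_land=30.401, impact vy=-4.581
  bounce: vy ← 0.58·4.581 = 2.657
Arc 5: start y=0.000, vy=2.657 → t=0.531, apex=0.353, x_land=32.235, impact vy=-2.657
  bounce: vy ← 0.58·2.657 = 1.541
Arc 6: start y=0.000, vy=1.541 → t=0.308, apex=0.119, x_land=33.298, impact vy=-1.541
  bounce: vy ← 0.58·1.541 = 0.894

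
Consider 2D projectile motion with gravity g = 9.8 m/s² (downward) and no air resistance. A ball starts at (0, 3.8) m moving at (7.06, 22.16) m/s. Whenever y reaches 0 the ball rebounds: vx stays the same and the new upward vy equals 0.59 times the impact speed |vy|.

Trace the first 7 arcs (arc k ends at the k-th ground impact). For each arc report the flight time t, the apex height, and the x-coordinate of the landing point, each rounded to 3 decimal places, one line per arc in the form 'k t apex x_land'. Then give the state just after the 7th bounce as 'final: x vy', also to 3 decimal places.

1 4.688 28.854 33.096
2 2.863 10.044 53.312
3 1.689 3.496 65.240
4 0.997 1.217 72.277
5 0.588 0.424 76.429
6 0.347 0.147 78.879
7 0.205 0.051 80.324
final: 80.324 0.592

Arc 1: start y=3.800, vy=22.160 → t=4.688, apex=28.854, x_land=33.096, impact vy=-23.781
  bounce: vy ← 0.59·23.781 = 14.031
Arc 2: start y=0.000, vy=14.031 → t=2.863, apex=10.044, x_land=53.312, impact vy=-14.031
  bounce: vy ← 0.59·14.031 = 8.278
Arc 3: start y=0.000, vy=8.278 → t=1.689, apex=3.496, x_land=65.240, impact vy=-8.278
  bounce: vy ← 0.59·8.278 = 4.884
Arc 4: start y=0.000, vy=4.884 → t=0.997, apex=1.217, x_land=72.277, impact vy=-4.884
  bounce: vy ← 0.59·4.884 = 2.882
Arc 5: start y=0.000, vy=2.882 → t=0.588, apex=0.424, x_land=76.429, impact vy=-2.882
  bounce: vy ← 0.59·2.882 = 1.700
Arc 6: start y=0.000, vy=1.700 → t=0.347, apex=0.147, x_land=78.879, impact vy=-1.700
  bounce: vy ← 0.59·1.700 = 1.003
Arc 7: start y=0.000, vy=1.003 → t=0.205, apex=0.051, x_land=80.324, impact vy=-1.003
  bounce: vy ← 0.59·1.003 = 0.592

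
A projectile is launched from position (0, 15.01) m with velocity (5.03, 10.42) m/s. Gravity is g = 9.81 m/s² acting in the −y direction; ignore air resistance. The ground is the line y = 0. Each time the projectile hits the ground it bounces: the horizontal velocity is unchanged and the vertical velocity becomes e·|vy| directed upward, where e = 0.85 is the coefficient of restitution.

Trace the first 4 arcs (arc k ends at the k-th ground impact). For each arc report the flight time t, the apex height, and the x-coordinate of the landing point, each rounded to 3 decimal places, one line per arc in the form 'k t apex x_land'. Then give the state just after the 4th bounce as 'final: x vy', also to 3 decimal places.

Arc 1: start y=15.010, vy=10.420 → t=3.109, apex=20.544, x_land=15.637, impact vy=-20.077
  bounce: vy ← 0.85·20.077 = 17.065
Arc 2: start y=0.000, vy=17.065 → t=3.479, apex=14.843, x_land=33.137, impact vy=-17.065
  bounce: vy ← 0.85·17.065 = 14.505
Arc 3: start y=0.000, vy=14.505 → t=2.957, apex=10.724, x_land=48.012, impact vy=-14.505
  bounce: vy ← 0.85·14.505 = 12.330
Arc 4: start y=0.000, vy=12.330 → t=2.514, apex=7.748, x_land=60.656, impact vy=-12.330
  bounce: vy ← 0.85·12.330 = 10.480

1 3.109 20.544 15.637
2 3.479 14.843 33.137
3 2.957 10.724 48.012
4 2.514 7.748 60.656
final: 60.656 10.480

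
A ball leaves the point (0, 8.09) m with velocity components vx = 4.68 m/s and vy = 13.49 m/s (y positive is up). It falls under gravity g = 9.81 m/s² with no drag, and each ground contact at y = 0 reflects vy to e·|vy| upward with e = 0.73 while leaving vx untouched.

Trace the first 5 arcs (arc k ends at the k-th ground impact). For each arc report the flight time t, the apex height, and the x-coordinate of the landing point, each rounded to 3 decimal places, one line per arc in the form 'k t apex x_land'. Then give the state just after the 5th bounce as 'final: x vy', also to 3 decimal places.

Arc 1: start y=8.090, vy=13.490 → t=3.257, apex=17.365, x_land=15.241, impact vy=-18.458
  bounce: vy ← 0.73·18.458 = 13.475
Arc 2: start y=0.000, vy=13.475 → t=2.747, apex=9.254, x_land=28.098, impact vy=-13.475
  bounce: vy ← 0.73·13.475 = 9.836
Arc 3: start y=0.000, vy=9.836 → t=2.005, apex=4.931, x_land=37.483, impact vy=-9.836
  bounce: vy ← 0.73·9.836 = 7.181
Arc 4: start y=0.000, vy=7.181 → t=1.464, apex=2.628, x_land=44.334, impact vy=-7.181
  bounce: vy ← 0.73·7.181 = 5.242
Arc 5: start y=0.000, vy=5.242 → t=1.069, apex=1.400, x_land=49.335, impact vy=-5.242
  bounce: vy ← 0.73·5.242 = 3.827

1 3.257 17.365 15.241
2 2.747 9.254 28.098
3 2.005 4.931 37.483
4 1.464 2.628 44.334
5 1.069 1.400 49.335
final: 49.335 3.827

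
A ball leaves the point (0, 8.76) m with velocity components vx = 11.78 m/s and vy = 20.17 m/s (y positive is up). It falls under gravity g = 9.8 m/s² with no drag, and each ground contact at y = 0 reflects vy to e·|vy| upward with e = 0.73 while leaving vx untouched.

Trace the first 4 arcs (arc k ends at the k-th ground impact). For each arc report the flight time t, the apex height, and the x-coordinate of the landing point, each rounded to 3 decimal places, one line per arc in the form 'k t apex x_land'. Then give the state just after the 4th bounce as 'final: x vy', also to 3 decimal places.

Arc 1: start y=8.760, vy=20.170 → t=4.513, apex=29.517, x_land=53.157, impact vy=-24.053
  bounce: vy ← 0.73·24.053 = 17.558
Arc 2: start y=0.000, vy=17.558 → t=3.583, apex=15.729, x_land=95.369, impact vy=-17.558
  bounce: vy ← 0.73·17.558 = 12.818
Arc 3: start y=0.000, vy=12.818 → t=2.616, apex=8.382, x_land=126.184, impact vy=-12.818
  bounce: vy ← 0.73·12.818 = 9.357
Arc 4: start y=0.000, vy=9.357 → t=1.910, apex=4.467, x_land=148.678, impact vy=-9.357
  bounce: vy ← 0.73·9.357 = 6.830

1 4.513 29.517 53.157
2 3.583 15.729 95.369
3 2.616 8.382 126.184
4 1.910 4.467 148.678
final: 148.678 6.830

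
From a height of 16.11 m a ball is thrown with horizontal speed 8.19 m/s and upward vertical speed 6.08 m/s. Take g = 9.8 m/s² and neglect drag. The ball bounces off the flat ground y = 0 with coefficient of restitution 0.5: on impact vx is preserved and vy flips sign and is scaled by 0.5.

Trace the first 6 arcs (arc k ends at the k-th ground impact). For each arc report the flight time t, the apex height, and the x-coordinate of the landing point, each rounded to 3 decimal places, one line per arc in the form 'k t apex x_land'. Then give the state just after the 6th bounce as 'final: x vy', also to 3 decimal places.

Arc 1: start y=16.110, vy=6.080 → t=2.537, apex=17.996, x_land=20.777, impact vy=-18.781
  bounce: vy ← 0.5·18.781 = 9.390
Arc 2: start y=0.000, vy=9.390 → t=1.916, apex=4.499, x_land=36.472, impact vy=-9.390
  bounce: vy ← 0.5·9.390 = 4.695
Arc 3: start y=0.000, vy=4.695 → t=0.958, apex=1.125, x_land=44.320, impact vy=-4.695
  bounce: vy ← 0.5·4.695 = 2.348
Arc 4: start y=0.000, vy=2.348 → t=0.479, apex=0.281, x_land=48.244, impact vy=-2.348
  bounce: vy ← 0.5·2.348 = 1.174
Arc 5: start y=0.000, vy=1.174 → t=0.240, apex=0.070, x_land=50.206, impact vy=-1.174
  bounce: vy ← 0.5·1.174 = 0.587
Arc 6: start y=0.000, vy=0.587 → t=0.120, apex=0.018, x_land=51.187, impact vy=-0.587
  bounce: vy ← 0.5·0.587 = 0.293

1 2.537 17.996 20.777
2 1.916 4.499 36.472
3 0.958 1.125 44.320
4 0.479 0.281 48.244
5 0.240 0.070 50.206
6 0.120 0.018 51.187
final: 51.187 0.293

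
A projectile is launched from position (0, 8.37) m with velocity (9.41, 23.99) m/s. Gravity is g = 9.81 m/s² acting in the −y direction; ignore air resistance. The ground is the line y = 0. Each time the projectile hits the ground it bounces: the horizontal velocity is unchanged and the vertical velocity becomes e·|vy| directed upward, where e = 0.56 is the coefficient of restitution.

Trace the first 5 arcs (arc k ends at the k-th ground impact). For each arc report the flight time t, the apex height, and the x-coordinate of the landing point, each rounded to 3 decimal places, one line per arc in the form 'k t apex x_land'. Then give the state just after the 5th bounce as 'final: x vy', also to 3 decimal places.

Arc 1: start y=8.370, vy=23.990 → t=5.218, apex=37.703, x_land=49.101, impact vy=-27.198
  bounce: vy ← 0.56·27.198 = 15.231
Arc 2: start y=0.000, vy=15.231 → t=3.105, apex=11.824, x_land=78.321, impact vy=-15.231
  bounce: vy ← 0.56·15.231 = 8.529
Arc 3: start y=0.000, vy=8.529 → t=1.739, apex=3.708, x_land=94.684, impact vy=-8.529
  bounce: vy ← 0.56·8.529 = 4.776
Arc 4: start y=0.000, vy=4.776 → t=0.974, apex=1.163, x_land=103.847, impact vy=-4.776
  bounce: vy ← 0.56·4.776 = 2.675
Arc 5: start y=0.000, vy=2.675 → t=0.545, apex=0.365, x_land=108.979, impact vy=-2.675
  bounce: vy ← 0.56·2.675 = 1.498

1 5.218 37.703 49.101
2 3.105 11.824 78.321
3 1.739 3.708 94.684
4 0.974 1.163 103.847
5 0.545 0.365 108.979
final: 108.979 1.498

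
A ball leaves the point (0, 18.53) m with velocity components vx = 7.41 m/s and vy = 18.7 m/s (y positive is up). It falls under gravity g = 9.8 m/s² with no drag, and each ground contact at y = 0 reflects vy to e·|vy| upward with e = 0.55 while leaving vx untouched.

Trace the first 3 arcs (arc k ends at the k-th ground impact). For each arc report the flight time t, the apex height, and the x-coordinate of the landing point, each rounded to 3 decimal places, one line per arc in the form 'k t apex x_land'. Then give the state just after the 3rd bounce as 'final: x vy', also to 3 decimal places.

1 4.633 36.371 34.328
2 2.997 11.002 56.535
3 1.648 3.328 68.749
final: 68.749 4.442

Arc 1: start y=18.530, vy=18.700 → t=4.633, apex=36.371, x_land=34.328, impact vy=-26.700
  bounce: vy ← 0.55·26.700 = 14.685
Arc 2: start y=0.000, vy=14.685 → t=2.997, apex=11.002, x_land=56.535, impact vy=-14.685
  bounce: vy ← 0.55·14.685 = 8.077
Arc 3: start y=0.000, vy=8.077 → t=1.648, apex=3.328, x_land=68.749, impact vy=-8.077
  bounce: vy ← 0.55·8.077 = 4.442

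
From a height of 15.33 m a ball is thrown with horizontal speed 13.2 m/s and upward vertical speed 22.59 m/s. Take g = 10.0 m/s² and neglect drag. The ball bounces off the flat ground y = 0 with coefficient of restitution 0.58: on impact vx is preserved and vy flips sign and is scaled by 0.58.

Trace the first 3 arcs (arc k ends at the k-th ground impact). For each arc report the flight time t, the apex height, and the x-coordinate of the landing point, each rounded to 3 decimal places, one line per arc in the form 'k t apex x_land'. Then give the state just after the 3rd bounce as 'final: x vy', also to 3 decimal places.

Arc 1: start y=15.330, vy=22.590 → t=5.117, apex=40.845, x_land=67.547, impact vy=-28.582
  bounce: vy ← 0.58·28.582 = 16.577
Arc 2: start y=0.000, vy=16.577 → t=3.315, apex=13.740, x_land=111.311, impact vy=-16.577
  bounce: vy ← 0.58·16.577 = 9.615
Arc 3: start y=0.000, vy=9.615 → t=1.923, apex=4.622, x_land=136.694, impact vy=-9.615
  bounce: vy ← 0.58·9.615 = 5.577

1 5.117 40.845 67.547
2 3.315 13.740 111.311
3 1.923 4.622 136.694
final: 136.694 5.577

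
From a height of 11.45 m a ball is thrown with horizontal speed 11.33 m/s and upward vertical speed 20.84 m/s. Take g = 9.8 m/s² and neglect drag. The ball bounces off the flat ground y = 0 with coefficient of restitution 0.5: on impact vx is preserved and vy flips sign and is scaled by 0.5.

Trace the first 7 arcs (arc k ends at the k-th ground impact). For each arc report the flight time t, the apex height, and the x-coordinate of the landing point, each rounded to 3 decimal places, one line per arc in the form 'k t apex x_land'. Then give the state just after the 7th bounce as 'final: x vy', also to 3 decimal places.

1 4.745 33.608 53.766
2 2.619 8.402 83.439
3 1.309 2.101 98.275
4 0.655 0.525 105.693
5 0.327 0.131 109.402
6 0.164 0.033 111.257
7 0.082 0.008 112.184
final: 112.184 0.201

Arc 1: start y=11.450, vy=20.840 → t=4.745, apex=33.608, x_land=53.766, impact vy=-25.666
  bounce: vy ← 0.5·25.666 = 12.833
Arc 2: start y=0.000, vy=12.833 → t=2.619, apex=8.402, x_land=83.439, impact vy=-12.833
  bounce: vy ← 0.5·12.833 = 6.416
Arc 3: start y=0.000, vy=6.416 → t=1.309, apex=2.101, x_land=98.275, impact vy=-6.416
  bounce: vy ← 0.5·6.416 = 3.208
Arc 4: start y=0.000, vy=3.208 → t=0.655, apex=0.525, x_land=105.693, impact vy=-3.208
  bounce: vy ← 0.5·3.208 = 1.604
Arc 5: start y=0.000, vy=1.604 → t=0.327, apex=0.131, x_land=109.402, impact vy=-1.604
  bounce: vy ← 0.5·1.604 = 0.802
Arc 6: start y=0.000, vy=0.802 → t=0.164, apex=0.033, x_land=111.257, impact vy=-0.802
  bounce: vy ← 0.5·0.802 = 0.401
Arc 7: start y=0.000, vy=0.401 → t=0.082, apex=0.008, x_land=112.184, impact vy=-0.401
  bounce: vy ← 0.5·0.401 = 0.201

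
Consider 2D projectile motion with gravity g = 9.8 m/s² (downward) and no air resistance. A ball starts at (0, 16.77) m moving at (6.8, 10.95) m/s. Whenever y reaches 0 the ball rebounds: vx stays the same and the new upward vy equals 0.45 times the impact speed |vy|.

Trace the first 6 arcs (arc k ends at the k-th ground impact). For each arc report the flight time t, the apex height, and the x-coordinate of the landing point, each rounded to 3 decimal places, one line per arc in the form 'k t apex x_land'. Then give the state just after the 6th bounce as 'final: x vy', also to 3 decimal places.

1 3.279 22.887 22.294
2 1.945 4.635 35.521
3 0.875 0.939 41.473
4 0.394 0.190 44.151
5 0.177 0.038 45.357
6 0.080 0.008 45.899
final: 45.899 0.176

Arc 1: start y=16.770, vy=10.950 → t=3.279, apex=22.887, x_land=22.294, impact vy=-21.180
  bounce: vy ← 0.45·21.180 = 9.531
Arc 2: start y=0.000, vy=9.531 → t=1.945, apex=4.635, x_land=35.521, impact vy=-9.531
  bounce: vy ← 0.45·9.531 = 4.289
Arc 3: start y=0.000, vy=4.289 → t=0.875, apex=0.939, x_land=41.473, impact vy=-4.289
  bounce: vy ← 0.45·4.289 = 1.930
Arc 4: start y=0.000, vy=1.930 → t=0.394, apex=0.190, x_land=44.151, impact vy=-1.930
  bounce: vy ← 0.45·1.930 = 0.869
Arc 5: start y=0.000, vy=0.869 → t=0.177, apex=0.038, x_land=45.357, impact vy=-0.869
  bounce: vy ← 0.45·0.869 = 0.391
Arc 6: start y=0.000, vy=0.391 → t=0.080, apex=0.008, x_land=45.899, impact vy=-0.391
  bounce: vy ← 0.45·0.391 = 0.176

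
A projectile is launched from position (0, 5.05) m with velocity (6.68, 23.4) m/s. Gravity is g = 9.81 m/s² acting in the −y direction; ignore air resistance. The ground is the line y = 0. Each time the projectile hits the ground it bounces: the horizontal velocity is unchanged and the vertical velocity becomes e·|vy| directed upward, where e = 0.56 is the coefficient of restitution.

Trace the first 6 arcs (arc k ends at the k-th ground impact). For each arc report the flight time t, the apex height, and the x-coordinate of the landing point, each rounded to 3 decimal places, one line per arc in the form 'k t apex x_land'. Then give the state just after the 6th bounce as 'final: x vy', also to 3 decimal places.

1 4.977 32.958 33.250
2 2.903 10.336 52.643
3 1.626 3.241 63.504
4 0.910 1.016 69.585
5 0.510 0.319 72.991
6 0.286 0.100 74.898
final: 74.898 0.784

Arc 1: start y=5.050, vy=23.400 → t=4.977, apex=32.958, x_land=33.250, impact vy=-25.429
  bounce: vy ← 0.56·25.429 = 14.240
Arc 2: start y=0.000, vy=14.240 → t=2.903, apex=10.336, x_land=52.643, impact vy=-14.240
  bounce: vy ← 0.56·14.240 = 7.975
Arc 3: start y=0.000, vy=7.975 → t=1.626, apex=3.241, x_land=63.504, impact vy=-7.975
  bounce: vy ← 0.56·7.975 = 4.466
Arc 4: start y=0.000, vy=4.466 → t=0.910, apex=1.016, x_land=69.585, impact vy=-4.466
  bounce: vy ← 0.56·4.466 = 2.501
Arc 5: start y=0.000, vy=2.501 → t=0.510, apex=0.319, x_land=72.991, impact vy=-2.501
  bounce: vy ← 0.56·2.501 = 1.400
Arc 6: start y=0.000, vy=1.400 → t=0.286, apex=0.100, x_land=74.898, impact vy=-1.400
  bounce: vy ← 0.56·1.400 = 0.784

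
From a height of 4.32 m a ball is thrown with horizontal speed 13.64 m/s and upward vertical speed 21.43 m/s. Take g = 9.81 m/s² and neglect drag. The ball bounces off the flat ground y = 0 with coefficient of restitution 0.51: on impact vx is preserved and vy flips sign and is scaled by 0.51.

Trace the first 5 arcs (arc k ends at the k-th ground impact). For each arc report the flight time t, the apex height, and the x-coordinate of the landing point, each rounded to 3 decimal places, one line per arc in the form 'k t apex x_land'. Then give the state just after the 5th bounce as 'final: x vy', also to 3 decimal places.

1 4.562 27.727 62.227
2 2.425 7.212 95.305
3 1.237 1.876 112.175
4 0.631 0.488 120.779
5 0.322 0.127 125.167
final: 125.167 0.805

Arc 1: start y=4.320, vy=21.430 → t=4.562, apex=27.727, x_land=62.227, impact vy=-23.324
  bounce: vy ← 0.51·23.324 = 11.895
Arc 2: start y=0.000, vy=11.895 → t=2.425, apex=7.212, x_land=95.305, impact vy=-11.895
  bounce: vy ← 0.51·11.895 = 6.067
Arc 3: start y=0.000, vy=6.067 → t=1.237, apex=1.876, x_land=112.175, impact vy=-6.067
  bounce: vy ← 0.51·6.067 = 3.094
Arc 4: start y=0.000, vy=3.094 → t=0.631, apex=0.488, x_land=120.779, impact vy=-3.094
  bounce: vy ← 0.51·3.094 = 1.578
Arc 5: start y=0.000, vy=1.578 → t=0.322, apex=0.127, x_land=125.167, impact vy=-1.578
  bounce: vy ← 0.51·1.578 = 0.805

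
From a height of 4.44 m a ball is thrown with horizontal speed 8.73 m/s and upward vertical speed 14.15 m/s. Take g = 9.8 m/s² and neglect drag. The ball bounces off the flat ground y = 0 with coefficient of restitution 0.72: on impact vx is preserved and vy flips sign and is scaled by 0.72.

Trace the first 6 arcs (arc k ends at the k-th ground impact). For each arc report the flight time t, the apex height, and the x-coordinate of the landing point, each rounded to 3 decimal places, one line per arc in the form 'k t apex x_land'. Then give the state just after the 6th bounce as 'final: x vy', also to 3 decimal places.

Arc 1: start y=4.440, vy=14.150 → t=3.173, apex=14.655, x_land=27.703, impact vy=-16.948
  bounce: vy ← 0.72·16.948 = 12.203
Arc 2: start y=0.000, vy=12.203 → t=2.490, apex=7.597, x_land=49.444, impact vy=-12.203
  bounce: vy ← 0.72·12.203 = 8.786
Arc 3: start y=0.000, vy=8.786 → t=1.793, apex=3.938, x_land=65.097, impact vy=-8.786
  bounce: vy ← 0.72·8.786 = 6.326
Arc 4: start y=0.000, vy=6.326 → t=1.291, apex=2.042, x_land=76.368, impact vy=-6.326
  bounce: vy ← 0.72·6.326 = 4.555
Arc 5: start y=0.000, vy=4.555 → t=0.930, apex=1.058, x_land=84.483, impact vy=-4.555
  bounce: vy ← 0.72·4.555 = 3.279
Arc 6: start y=0.000, vy=3.279 → t=0.669, apex=0.549, x_land=90.325, impact vy=-3.279
  bounce: vy ← 0.72·3.279 = 2.361

1 3.173 14.655 27.703
2 2.490 7.597 49.444
3 1.793 3.938 65.097
4 1.291 2.042 76.368
5 0.930 1.058 84.483
6 0.669 0.549 90.325
final: 90.325 2.361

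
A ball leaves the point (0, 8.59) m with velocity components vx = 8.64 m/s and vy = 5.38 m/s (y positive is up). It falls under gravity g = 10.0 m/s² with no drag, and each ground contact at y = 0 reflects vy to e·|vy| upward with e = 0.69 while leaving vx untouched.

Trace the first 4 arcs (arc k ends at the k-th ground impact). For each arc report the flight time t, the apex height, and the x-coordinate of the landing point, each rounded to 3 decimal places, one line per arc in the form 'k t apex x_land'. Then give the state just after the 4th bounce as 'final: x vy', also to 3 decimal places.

1 1.955 10.037 16.890
2 1.955 4.779 33.783
3 1.349 2.275 45.440
4 0.931 1.083 53.482
final: 53.482 3.212

Arc 1: start y=8.590, vy=5.380 → t=1.955, apex=10.037, x_land=16.890, impact vy=-14.168
  bounce: vy ← 0.69·14.168 = 9.776
Arc 2: start y=0.000, vy=9.776 → t=1.955, apex=4.779, x_land=33.783, impact vy=-9.776
  bounce: vy ← 0.69·9.776 = 6.746
Arc 3: start y=0.000, vy=6.746 → t=1.349, apex=2.275, x_land=45.440, impact vy=-6.746
  bounce: vy ← 0.69·6.746 = 4.654
Arc 4: start y=0.000, vy=4.654 → t=0.931, apex=1.083, x_land=53.482, impact vy=-4.654
  bounce: vy ← 0.69·4.654 = 3.212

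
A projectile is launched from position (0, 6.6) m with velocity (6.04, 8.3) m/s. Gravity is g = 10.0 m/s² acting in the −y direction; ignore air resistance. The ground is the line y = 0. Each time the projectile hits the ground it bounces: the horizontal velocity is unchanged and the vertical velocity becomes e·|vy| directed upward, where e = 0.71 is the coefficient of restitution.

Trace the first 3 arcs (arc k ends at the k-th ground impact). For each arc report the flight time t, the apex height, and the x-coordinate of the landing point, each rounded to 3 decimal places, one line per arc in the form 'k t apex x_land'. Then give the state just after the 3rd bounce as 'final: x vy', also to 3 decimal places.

1 2.247 10.044 13.574
2 2.013 5.063 25.730
3 1.429 2.552 34.361
final: 34.361 5.073

Arc 1: start y=6.600, vy=8.300 → t=2.247, apex=10.044, x_land=13.574, impact vy=-14.174
  bounce: vy ← 0.71·14.174 = 10.063
Arc 2: start y=0.000, vy=10.063 → t=2.013, apex=5.063, x_land=25.730, impact vy=-10.063
  bounce: vy ← 0.71·10.063 = 7.145
Arc 3: start y=0.000, vy=7.145 → t=1.429, apex=2.552, x_land=34.361, impact vy=-7.145
  bounce: vy ← 0.71·7.145 = 5.073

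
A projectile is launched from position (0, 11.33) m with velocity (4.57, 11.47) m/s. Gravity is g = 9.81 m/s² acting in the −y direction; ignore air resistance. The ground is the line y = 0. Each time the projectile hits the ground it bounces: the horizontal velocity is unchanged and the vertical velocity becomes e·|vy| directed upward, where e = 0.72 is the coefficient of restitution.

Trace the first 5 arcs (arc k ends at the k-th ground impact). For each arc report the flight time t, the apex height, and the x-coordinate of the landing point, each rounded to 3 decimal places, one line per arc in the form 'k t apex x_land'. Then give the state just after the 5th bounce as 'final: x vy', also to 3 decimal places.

1 3.087 18.035 14.106
2 2.761 9.350 26.725
3 1.988 4.847 35.811
4 1.431 2.513 42.353
5 1.031 1.303 47.063
final: 47.063 3.640

Arc 1: start y=11.330, vy=11.470 → t=3.087, apex=18.035, x_land=14.106, impact vy=-18.811
  bounce: vy ← 0.72·18.811 = 13.544
Arc 2: start y=0.000, vy=13.544 → t=2.761, apex=9.350, x_land=26.725, impact vy=-13.544
  bounce: vy ← 0.72·13.544 = 9.752
Arc 3: start y=0.000, vy=9.752 → t=1.988, apex=4.847, x_land=35.811, impact vy=-9.752
  bounce: vy ← 0.72·9.752 = 7.021
Arc 4: start y=0.000, vy=7.021 → t=1.431, apex=2.513, x_land=42.353, impact vy=-7.021
  bounce: vy ← 0.72·7.021 = 5.055
Arc 5: start y=0.000, vy=5.055 → t=1.031, apex=1.303, x_land=47.063, impact vy=-5.055
  bounce: vy ← 0.72·5.055 = 3.640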